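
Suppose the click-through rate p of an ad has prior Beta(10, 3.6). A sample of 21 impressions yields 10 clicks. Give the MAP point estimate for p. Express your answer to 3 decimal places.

p̂_MAP = 0.583

Prior: Beta(10, 3.6).
Data: 10 successes in 21 trials. The binomial likelihood contributes p^10(1−p)^11, so the posterior is Beta(10+10, 3.6+11) = Beta(20, 14.6).
For Beta(a, b) with a, b > 1 the mode is (a−1)/(a+b−2) = 19/32.6 ≈ 0.583.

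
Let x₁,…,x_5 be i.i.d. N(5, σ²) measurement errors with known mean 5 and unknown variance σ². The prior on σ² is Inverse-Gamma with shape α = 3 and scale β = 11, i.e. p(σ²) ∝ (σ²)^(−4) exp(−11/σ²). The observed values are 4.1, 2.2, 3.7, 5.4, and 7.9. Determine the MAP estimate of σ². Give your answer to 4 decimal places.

σ̂²_MAP = 3.1469

Sum of squared deviations about the known mean: SS = (4.1−5)² + (2.2−5)² + (3.7−5)² + (5.4−5)² + (7.9−5)² = 18.91.
The Normal likelihood contributes (σ²)^(−n/2) exp(−SS/(2σ²)), so the posterior is Inverse-Gamma(α + n/2, β + SS/2) = Inverse-Gamma(5.5, 20.455).
The mode of Inverse-Gamma(a, b) is b/(a+1) = 20.455/6.5 ≈ 3.1469.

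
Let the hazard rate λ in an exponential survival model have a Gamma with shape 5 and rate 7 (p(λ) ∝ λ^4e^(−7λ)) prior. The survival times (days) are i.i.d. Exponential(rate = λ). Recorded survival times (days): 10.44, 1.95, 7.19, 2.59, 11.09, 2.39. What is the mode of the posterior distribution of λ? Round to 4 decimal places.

The Exponential(rate=λ) likelihood is ∝ λ^n e^(−λΣtᵢ). Here n = 6 and Σtᵢ = 10.44 + 1.95 + 7.19 + 2.59 + 11.09 + 2.39 = 35.65.
Posterior ∝ λ^4e^(−7λ) · λ^6e^(−35.65λ) = λ^10e^(−42.65λ), i.e. Gamma(11, 42.65).
Mode = (a−1)/b = 10/42.65 ≈ 0.2345.

λ̂_MAP = 0.2345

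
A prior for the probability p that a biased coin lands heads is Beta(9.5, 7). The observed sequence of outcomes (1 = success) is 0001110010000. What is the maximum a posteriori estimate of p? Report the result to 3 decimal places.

Prior: Beta(9.5, 7).
Data: 4 successes in 13 trials (from the sequence). The binomial likelihood contributes p^4(1−p)^9, so the posterior is Beta(9.5+4, 7+9) = Beta(13.5, 16).
For Beta(a, b) with a, b > 1 the mode is (a−1)/(a+b−2) = 12.5/27.5 ≈ 0.455.

p̂_MAP = 0.455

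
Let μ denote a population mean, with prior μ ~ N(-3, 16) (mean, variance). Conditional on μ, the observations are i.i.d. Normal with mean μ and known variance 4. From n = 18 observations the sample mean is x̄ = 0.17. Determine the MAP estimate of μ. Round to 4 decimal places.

n = 18, x̄ = 0.17.
For a Normal prior and Normal likelihood with known variance, the posterior is Normal; its mode equals its mean, the precision-weighted average.
Prior precision 1/σ₀² = 1/16 = 0.0625; data precision n/σ² = 18/4 = 4.5.
μ̂ = (0.0625·(-3) + 4.5·0.17) / (0.0625 + 4.5) = 0.5775/4.5625 = 231/1825 ≈ 0.1266.

μ̂_MAP = 0.1266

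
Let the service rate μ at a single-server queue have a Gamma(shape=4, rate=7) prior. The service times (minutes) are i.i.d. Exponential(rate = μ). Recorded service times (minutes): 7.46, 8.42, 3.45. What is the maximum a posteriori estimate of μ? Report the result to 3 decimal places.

The Exponential(rate=μ) likelihood is ∝ μ^n e^(−μΣtᵢ). Here n = 3 and Σtᵢ = 7.46 + 8.42 + 3.45 = 19.33.
Posterior ∝ μ^3e^(−7μ) · μ^3e^(−19.33μ) = μ^6e^(−26.33μ), i.e. Gamma(7, 26.33).
Mode = (a−1)/b = 6/26.33 ≈ 0.228.

μ̂_MAP = 0.228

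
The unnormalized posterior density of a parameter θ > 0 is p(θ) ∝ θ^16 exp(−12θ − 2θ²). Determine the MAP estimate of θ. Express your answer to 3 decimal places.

θ̂_MAP = 1.000

ℓ'(θ) = 16/θ − 12 − 4θ. Setting this to zero and multiplying by θ: 4θ² + 12θ − 16 = 0.
θ = (−12 + √(12² + 4·4·16)) / (2·4) = (−12 + √400) / 8 = (−12 + 20)/8 = 1.
ℓ''(θ) = −16/θ² − 4 < 0, confirming a maximum.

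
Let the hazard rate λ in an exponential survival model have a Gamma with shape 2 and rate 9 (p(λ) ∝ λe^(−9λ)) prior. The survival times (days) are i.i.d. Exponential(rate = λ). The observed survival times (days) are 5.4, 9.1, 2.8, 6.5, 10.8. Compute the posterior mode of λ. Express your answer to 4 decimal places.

λ̂_MAP = 0.1376

The Exponential(rate=λ) likelihood is ∝ λ^n e^(−λΣtᵢ). Here n = 5 and Σtᵢ = 5.4 + 9.1 + 2.8 + 6.5 + 10.8 = 34.6.
Posterior ∝ λe^(−9λ) · λ^5e^(−34.6λ) = λ^6e^(−43.6λ), i.e. Gamma(7, 43.6).
Mode = (a−1)/b = 6/43.6 ≈ 0.1376.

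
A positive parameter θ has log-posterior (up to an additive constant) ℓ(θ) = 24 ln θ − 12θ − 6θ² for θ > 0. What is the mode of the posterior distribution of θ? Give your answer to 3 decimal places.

ℓ'(θ) = 24/θ − 12 − 12θ. Setting this to zero and multiplying by θ: 12θ² + 12θ − 24 = 0.
θ = (−12 + √(12² + 4·12·24)) / (2·12) = (−12 + √1296) / 24 = (−12 + 36)/24 = 1.
ℓ''(θ) = −24/θ² − 12 < 0, confirming a maximum.

θ̂_MAP = 1.000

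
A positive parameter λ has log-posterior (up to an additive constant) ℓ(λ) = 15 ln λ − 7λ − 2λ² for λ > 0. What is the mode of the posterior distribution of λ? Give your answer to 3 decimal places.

λ̂_MAP = 1.250

ℓ'(λ) = 15/λ − 7 − 4λ. Setting this to zero and multiplying by λ: 4λ² + 7λ − 15 = 0.
λ = (−7 + √(7² + 4·4·15)) / (2·4) = (−7 + √289) / 8 = (−7 + 17)/8 = 5/4.
ℓ''(λ) = −15/λ² − 4 < 0, confirming a maximum.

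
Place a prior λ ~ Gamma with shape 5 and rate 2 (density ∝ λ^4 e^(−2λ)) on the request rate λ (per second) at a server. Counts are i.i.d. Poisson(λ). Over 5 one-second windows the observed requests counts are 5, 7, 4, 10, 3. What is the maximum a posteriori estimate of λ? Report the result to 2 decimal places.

λ̂_MAP = 4.71

Σxᵢ = 5+7+4+10+3 = 29, with n = 5.
Posterior ∝ λ^4e^(−2λ) · λ^29e^(−5λ) = λ^33e^(−7λ), i.e. Gamma(shape=34, rate=7).
The mode of a Gamma(a, b) with a ≥ 1 (shape–rate) is (a−1)/b = 33/7 ≈ 4.71.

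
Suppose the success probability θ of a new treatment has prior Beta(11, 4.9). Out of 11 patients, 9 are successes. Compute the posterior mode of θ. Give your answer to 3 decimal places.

Prior: Beta(11, 4.9).
Data: 9 successes in 11 trials. The binomial likelihood contributes θ^9(1−θ)^2, so the posterior is Beta(11+9, 4.9+2) = Beta(20, 6.9).
For Beta(a, b) with a, b > 1 the mode is (a−1)/(a+b−2) = 19/24.9 ≈ 0.763.

θ̂_MAP = 0.763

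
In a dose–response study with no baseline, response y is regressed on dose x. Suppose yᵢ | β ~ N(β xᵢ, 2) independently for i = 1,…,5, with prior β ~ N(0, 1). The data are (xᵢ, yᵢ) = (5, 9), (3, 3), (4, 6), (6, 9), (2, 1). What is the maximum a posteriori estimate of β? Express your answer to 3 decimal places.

β̂_MAP = 1.457

log p(β | y) = −Σ(yᵢ − βxᵢ)²/(2·2) − β²/(2·1) + const.
Setting the derivative to zero: Σxᵢ(yᵢ − βxᵢ)/2 − β/1 = 0, so β = Σxᵢyᵢ / (Σxᵢ² + σ²/τ²).
Σxᵢyᵢ = 5·9 + 3·3 + 4·6 + 6·9 + 2·1 = 134; Σxᵢ² = 90; σ²/τ² = 2.
β̂_MAP = 134 / (90 + 2) = 134/92 ≈ 1.457.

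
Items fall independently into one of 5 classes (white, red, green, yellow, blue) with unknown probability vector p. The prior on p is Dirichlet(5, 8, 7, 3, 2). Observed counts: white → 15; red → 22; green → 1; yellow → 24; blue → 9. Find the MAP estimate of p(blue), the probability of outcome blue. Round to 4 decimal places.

The posterior is Dirichlet(αᵢ + nᵢ) = Dirichlet(20, 30, 8, 27, 11).
For a Dirichlet(a₁,…,a_K) with all aᵢ > 1, the mode has j-th component (aⱼ − 1)/(Σaᵢ − K).
Here Σaᵢ = 96 and K = 5, so p(blue) = (11 − 1)/(96 − 5) = 10/91 ≈ 0.1099.

MAP estimate of p(blue) = 0.1099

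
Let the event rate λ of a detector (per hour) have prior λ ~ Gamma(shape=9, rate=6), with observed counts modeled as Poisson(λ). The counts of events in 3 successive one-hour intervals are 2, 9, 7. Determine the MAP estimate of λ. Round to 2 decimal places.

λ̂_MAP = 2.89

Σxᵢ = 2+9+7 = 18, with n = 3.
Posterior ∝ λ^8e^(−6λ) · λ^18e^(−3λ) = λ^26e^(−9λ), i.e. Gamma(shape=27, rate=9).
The mode of a Gamma(a, b) with a ≥ 1 (shape–rate) is (a−1)/b = 26/9 ≈ 2.89.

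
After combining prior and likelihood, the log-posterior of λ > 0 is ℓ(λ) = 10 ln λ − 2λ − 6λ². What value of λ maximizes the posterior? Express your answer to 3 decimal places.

ℓ'(λ) = 10/λ − 2 − 12λ. Setting this to zero and multiplying by λ: 12λ² + 2λ − 10 = 0.
λ = (−2 + √(2² + 4·12·10)) / (2·12) = (−2 + √484) / 24 = (−2 + 22)/24 = 5/6.
ℓ''(λ) = −10/λ² − 12 < 0, confirming a maximum.

λ̂_MAP = 0.833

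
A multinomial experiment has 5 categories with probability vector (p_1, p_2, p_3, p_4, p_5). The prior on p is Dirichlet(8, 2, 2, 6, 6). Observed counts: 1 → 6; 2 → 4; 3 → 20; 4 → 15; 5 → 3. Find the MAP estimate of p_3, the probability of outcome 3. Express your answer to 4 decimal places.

MAP estimate: 0.3134

The posterior is Dirichlet(αᵢ + nᵢ) = Dirichlet(14, 6, 22, 21, 9).
For a Dirichlet(a₁,…,a_K) with all aᵢ > 1, the mode has j-th component (aⱼ − 1)/(Σaᵢ − K).
Here Σaᵢ = 72 and K = 5, so p_3 = (22 − 1)/(72 − 5) = 21/67 ≈ 0.3134.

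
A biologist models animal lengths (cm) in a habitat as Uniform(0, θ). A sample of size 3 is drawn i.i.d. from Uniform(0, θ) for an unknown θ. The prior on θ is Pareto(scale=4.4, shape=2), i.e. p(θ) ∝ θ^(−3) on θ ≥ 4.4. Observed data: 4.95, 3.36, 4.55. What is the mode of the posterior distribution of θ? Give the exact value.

θ̂_MAP = 4.95

The Uniform(0, θ) likelihood is θ^(−n) for θ ≥ max(xᵢ), zero otherwise. Here max(xᵢ) = 4.95.
Posterior ∝ θ^(−3) · θ^(−3) = θ^(−6) on θ ≥ max(4.4, 4.95) = 4.95.
This density is strictly decreasing in θ, so the posterior mode lies at the lower boundary of the support.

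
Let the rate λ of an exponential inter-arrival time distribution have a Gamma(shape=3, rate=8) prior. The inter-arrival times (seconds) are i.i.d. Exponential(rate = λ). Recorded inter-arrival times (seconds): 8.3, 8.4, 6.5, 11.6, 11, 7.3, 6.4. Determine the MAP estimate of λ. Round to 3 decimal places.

The Exponential(rate=λ) likelihood is ∝ λ^n e^(−λΣtᵢ). Here n = 7 and Σtᵢ = 8.3 + 8.4 + 6.5 + 11.6 + 11 + 7.3 + 6.4 = 59.5.
Posterior ∝ λ^2e^(−8λ) · λ^7e^(−59.5λ) = λ^9e^(−67.5λ), i.e. Gamma(10, 67.5).
Mode = (a−1)/b = 9/67.5 ≈ 0.133.

λ̂_MAP = 0.133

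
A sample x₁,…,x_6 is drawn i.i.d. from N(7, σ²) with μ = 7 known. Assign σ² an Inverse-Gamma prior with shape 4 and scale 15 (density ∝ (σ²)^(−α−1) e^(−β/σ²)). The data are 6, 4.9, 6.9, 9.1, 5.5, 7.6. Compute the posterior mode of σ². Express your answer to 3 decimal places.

Sum of squared deviations about the known mean: SS = (6−7)² + (4.9−7)² + (6.9−7)² + (9.1−7)² + (5.5−7)² + (7.6−7)² = 12.44.
The Normal likelihood contributes (σ²)^(−n/2) exp(−SS/(2σ²)), so the posterior is Inverse-Gamma(α + n/2, β + SS/2) = Inverse-Gamma(7, 21.22).
The mode of Inverse-Gamma(a, b) is b/(a+1) = 21.22/8 ≈ 2.653.

σ̂²_MAP = 2.653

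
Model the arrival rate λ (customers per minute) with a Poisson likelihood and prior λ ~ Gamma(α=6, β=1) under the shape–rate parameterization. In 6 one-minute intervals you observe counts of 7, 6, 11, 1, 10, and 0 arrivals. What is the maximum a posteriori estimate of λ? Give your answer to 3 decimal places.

λ̂_MAP = 5.714

Σxᵢ = 7+6+11+1+10+0 = 35, with n = 6.
Posterior ∝ λ^5e^(−1λ) · λ^35e^(−6λ) = λ^40e^(−7λ), i.e. Gamma(shape=41, rate=7).
The mode of a Gamma(a, b) with a ≥ 1 (shape–rate) is (a−1)/b = 40/7 ≈ 5.714.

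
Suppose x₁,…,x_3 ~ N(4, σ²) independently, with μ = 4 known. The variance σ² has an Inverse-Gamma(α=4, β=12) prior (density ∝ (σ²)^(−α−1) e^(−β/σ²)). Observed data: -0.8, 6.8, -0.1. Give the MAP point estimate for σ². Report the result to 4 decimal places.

σ̂²_MAP = 5.5146

Sum of squared deviations about the known mean: SS = (-0.8−4)² + (6.8−4)² + (-0.1−4)² = 47.69.
The Normal likelihood contributes (σ²)^(−n/2) exp(−SS/(2σ²)), so the posterior is Inverse-Gamma(α + n/2, β + SS/2) = Inverse-Gamma(5.5, 35.845).
The mode of Inverse-Gamma(a, b) is b/(a+1) = 35.845/6.5 ≈ 5.5146.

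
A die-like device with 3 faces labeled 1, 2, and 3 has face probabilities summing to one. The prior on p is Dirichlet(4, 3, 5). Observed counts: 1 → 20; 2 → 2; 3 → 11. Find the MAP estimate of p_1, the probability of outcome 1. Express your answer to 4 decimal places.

The posterior is Dirichlet(αᵢ + nᵢ) = Dirichlet(24, 5, 16).
For a Dirichlet(a₁,…,a_K) with all aᵢ > 1, the mode has j-th component (aⱼ − 1)/(Σaᵢ − K).
Here Σaᵢ = 45 and K = 3, so p_1 = (24 − 1)/(45 − 3) = 23/42 ≈ 0.5476.

MAP estimate: 0.5476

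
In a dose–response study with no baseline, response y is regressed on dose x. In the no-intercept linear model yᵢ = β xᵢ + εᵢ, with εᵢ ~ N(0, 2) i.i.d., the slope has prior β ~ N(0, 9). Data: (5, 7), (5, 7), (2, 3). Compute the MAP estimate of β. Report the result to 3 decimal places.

β̂_MAP = 1.402

log p(β | y) = −Σ(yᵢ − βxᵢ)²/(2·2) − β²/(2·9) + const.
Setting the derivative to zero: Σxᵢ(yᵢ − βxᵢ)/2 − β/9 = 0, so β = Σxᵢyᵢ / (Σxᵢ² + σ²/τ²).
Σxᵢyᵢ = 5·7 + 5·7 + 2·3 = 76; Σxᵢ² = 54; σ²/τ² = 2/9.
β̂_MAP = 76 / (54 + 2/9) = 76/(488/9) = 171/122 ≈ 1.402.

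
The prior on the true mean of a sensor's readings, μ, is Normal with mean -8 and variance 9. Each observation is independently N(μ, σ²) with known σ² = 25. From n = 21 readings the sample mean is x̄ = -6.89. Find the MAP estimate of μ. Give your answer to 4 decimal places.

n = 21, x̄ = -6.89.
For a Normal prior and Normal likelihood with known variance, the posterior is Normal; its mode equals its mean, the precision-weighted average.
Prior precision 1/σ₀² = 1/9; data precision n/σ² = 21/25 = 0.84.
μ̂ = ((1/9)·(-8) + 0.84·(-6.89)) / (1/9 + 0.84) = (-150221/22500)/(214/225) = -150221/21400 ≈ -7.0197.

μ̂_MAP = -7.0197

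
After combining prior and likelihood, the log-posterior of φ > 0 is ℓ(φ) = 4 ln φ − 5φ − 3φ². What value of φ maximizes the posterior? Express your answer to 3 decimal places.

φ̂_MAP = 0.500

ℓ'(φ) = 4/φ − 5 − 6φ. Setting this to zero and multiplying by φ: 6φ² + 5φ − 4 = 0.
φ = (−5 + √(5² + 4·6·4)) / (2·6) = (−5 + √121) / 12 = (−5 + 11)/12 = 1/2.
ℓ''(φ) = −4/φ² − 6 < 0, confirming a maximum.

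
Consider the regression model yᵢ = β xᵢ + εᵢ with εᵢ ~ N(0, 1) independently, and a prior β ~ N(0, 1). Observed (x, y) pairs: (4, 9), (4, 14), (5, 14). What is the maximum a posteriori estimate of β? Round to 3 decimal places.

log p(β | y) = −Σ(yᵢ − βxᵢ)²/(2·1) − β²/(2·1) + const.
Setting the derivative to zero: Σxᵢ(yᵢ − βxᵢ)/1 − β/1 = 0, so β = Σxᵢyᵢ / (Σxᵢ² + σ²/τ²).
Σxᵢyᵢ = 4·9 + 4·14 + 5·14 = 162; Σxᵢ² = 57; σ²/τ² = 1.
β̂_MAP = 162 / (57 + 1) = 162/58 ≈ 2.793.

β̂_MAP = 2.793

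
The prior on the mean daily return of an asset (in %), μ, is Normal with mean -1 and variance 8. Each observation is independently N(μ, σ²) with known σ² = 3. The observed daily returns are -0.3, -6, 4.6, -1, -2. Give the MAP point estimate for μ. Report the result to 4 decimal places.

μ̂_MAP = -0.9442

n = 5; x̄ = ((-0.3) + (-6) + 4.6 + (-1) + (-2))/5 = -4.7/5 = -0.94.
For a Normal prior and Normal likelihood with known variance, the posterior is Normal; its mode equals its mean, the precision-weighted average.
Prior precision 1/σ₀² = 1/8 = 0.125; data precision n/σ² = 5/3.
μ̂ = (0.125·(-1) + (5/3)·(-0.94)) / (0.125 + 5/3) = (-203/120)/(43/24) = -203/215 ≈ -0.9442.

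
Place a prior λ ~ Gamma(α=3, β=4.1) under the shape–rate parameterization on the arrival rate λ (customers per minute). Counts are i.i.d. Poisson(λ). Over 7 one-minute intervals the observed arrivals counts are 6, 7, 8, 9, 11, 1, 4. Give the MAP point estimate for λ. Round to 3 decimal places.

λ̂_MAP = 4.324

Σxᵢ = 6+7+8+9+11+1+4 = 46, with n = 7.
Posterior ∝ λ^2e^(−4.1λ) · λ^46e^(−7λ) = λ^48e^(−11.1λ), i.e. Gamma(shape=49, rate=11.1).
The mode of a Gamma(a, b) with a ≥ 1 (shape–rate) is (a−1)/b = 48/11.1 ≈ 4.324.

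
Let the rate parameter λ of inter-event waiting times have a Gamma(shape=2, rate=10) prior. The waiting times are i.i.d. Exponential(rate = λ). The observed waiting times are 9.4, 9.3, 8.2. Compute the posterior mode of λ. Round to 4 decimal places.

The Exponential(rate=λ) likelihood is ∝ λ^n e^(−λΣtᵢ). Here n = 3 and Σtᵢ = 9.4 + 9.3 + 8.2 = 26.9.
Posterior ∝ λe^(−10λ) · λ^3e^(−26.9λ) = λ^4e^(−36.9λ), i.e. Gamma(5, 36.9).
Mode = (a−1)/b = 4/36.9 ≈ 0.1084.

λ̂_MAP = 0.1084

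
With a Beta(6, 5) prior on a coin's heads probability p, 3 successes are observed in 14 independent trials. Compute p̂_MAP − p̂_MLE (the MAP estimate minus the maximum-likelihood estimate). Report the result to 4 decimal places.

Posterior is Beta(9, 16); MAP = (9−1)/(25−2) = 8/23 ≈ 0.34783.
MLE ignores the prior: p̂_MLE = k/n = 3/14 ≈ 0.21429.
Difference = 8/23 − 3/14 = 43/322 ≈ 0.1335.

MAP − MLE = 0.1335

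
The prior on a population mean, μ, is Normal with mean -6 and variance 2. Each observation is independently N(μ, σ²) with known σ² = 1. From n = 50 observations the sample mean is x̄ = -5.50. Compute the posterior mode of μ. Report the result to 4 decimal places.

μ̂_MAP = -5.5050

n = 50, x̄ = -5.50.
For a Normal prior and Normal likelihood with known variance, the posterior is Normal; its mode equals its mean, the precision-weighted average.
Prior precision 1/σ₀² = 1/2 = 0.5; data precision n/σ² = 50/1 = 50.
μ̂ = (0.5·(-6) + 50·(-5.5)) / (0.5 + 50) = (-278)/50.5 = -556/101 ≈ -5.5050.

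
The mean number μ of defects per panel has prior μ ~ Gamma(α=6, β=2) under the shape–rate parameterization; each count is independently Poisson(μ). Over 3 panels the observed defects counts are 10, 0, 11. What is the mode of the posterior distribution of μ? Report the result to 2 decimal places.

μ̂_MAP = 5.20

Σxᵢ = 10+0+11 = 21, with n = 3.
Posterior ∝ μ^5e^(−2μ) · μ^21e^(−3μ) = μ^26e^(−5μ), i.e. Gamma(shape=27, rate=5).
The mode of a Gamma(a, b) with a ≥ 1 (shape–rate) is (a−1)/b = 26/5 ≈ 5.20.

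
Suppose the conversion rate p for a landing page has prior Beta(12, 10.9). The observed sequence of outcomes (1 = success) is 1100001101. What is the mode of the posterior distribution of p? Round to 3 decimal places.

p̂_MAP = 0.518

Prior: Beta(12, 10.9).
Data: 5 successes in 10 trials (from the sequence). The binomial likelihood contributes p^5(1−p)^5, so the posterior is Beta(12+5, 10.9+5) = Beta(17, 15.9).
For Beta(a, b) with a, b > 1 the mode is (a−1)/(a+b−2) = 16/30.9 ≈ 0.518.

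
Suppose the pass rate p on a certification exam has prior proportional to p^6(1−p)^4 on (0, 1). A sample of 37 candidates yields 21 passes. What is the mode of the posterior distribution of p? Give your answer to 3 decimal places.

The prior density ∝ p^6(1−p)^4 is the kernel of Beta(7, 5).
Data: 21 successes in 37 trials. The binomial likelihood contributes p^21(1−p)^16, so the posterior is Beta(7+21, 5+16) = Beta(28, 21).
For Beta(a, b) with a, b > 1 the mode is (a−1)/(a+b−2) = 27/47 ≈ 0.574.

p̂_MAP = 0.574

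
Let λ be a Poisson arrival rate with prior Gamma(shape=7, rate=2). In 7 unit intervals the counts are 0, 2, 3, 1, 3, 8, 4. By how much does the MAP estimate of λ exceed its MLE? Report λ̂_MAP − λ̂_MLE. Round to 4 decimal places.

Σxᵢ = 21. Posterior is Gamma(28, 9); MAP = (28−1)/9 = 27/9 ≈ 3.00000.
MLE = x̄ = 21/7 ≈ 3.00000.
Difference = 27/9 − 21/7 = 0 ≈ 0.0000.

MAP − MLE = 0.0000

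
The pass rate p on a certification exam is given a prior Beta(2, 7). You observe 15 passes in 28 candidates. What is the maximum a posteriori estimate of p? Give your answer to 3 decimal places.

Prior: Beta(2, 7).
Data: 15 successes in 28 trials. The binomial likelihood contributes p^15(1−p)^13, so the posterior is Beta(2+15, 7+13) = Beta(17, 20).
For Beta(a, b) with a, b > 1 the mode is (a−1)/(a+b−2) = 16/35 ≈ 0.457.

p̂_MAP = 0.457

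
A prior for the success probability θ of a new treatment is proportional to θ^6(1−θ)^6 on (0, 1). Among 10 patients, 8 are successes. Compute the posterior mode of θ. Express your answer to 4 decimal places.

θ̂_MAP = 0.6364

The prior density ∝ θ^6(1−θ)^6 is the kernel of Beta(7, 7).
Data: 8 successes in 10 trials. The binomial likelihood contributes θ^8(1−θ)^2, so the posterior is Beta(7+8, 7+2) = Beta(15, 9).
For Beta(a, b) with a, b > 1 the mode is (a−1)/(a+b−2) = 14/22 ≈ 0.6364.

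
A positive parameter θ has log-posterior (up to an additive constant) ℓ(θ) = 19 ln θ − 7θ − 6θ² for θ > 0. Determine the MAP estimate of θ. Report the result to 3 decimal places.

θ̂_MAP = 1.000

ℓ'(θ) = 19/θ − 7 − 12θ. Setting this to zero and multiplying by θ: 12θ² + 7θ − 19 = 0.
θ = (−7 + √(7² + 4·12·19)) / (2·12) = (−7 + √961) / 24 = (−7 + 31)/24 = 1.
ℓ''(θ) = −19/θ² − 12 < 0, confirming a maximum.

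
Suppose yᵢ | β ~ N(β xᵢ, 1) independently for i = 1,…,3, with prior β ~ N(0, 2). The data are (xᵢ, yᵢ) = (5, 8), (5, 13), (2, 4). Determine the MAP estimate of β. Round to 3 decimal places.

β̂_MAP = 2.073

log p(β | y) = −Σ(yᵢ − βxᵢ)²/(2·1) − β²/(2·2) + const.
Setting the derivative to zero: Σxᵢ(yᵢ − βxᵢ)/1 − β/2 = 0, so β = Σxᵢyᵢ / (Σxᵢ² + σ²/τ²).
Σxᵢyᵢ = 5·8 + 5·13 + 2·4 = 113; Σxᵢ² = 54; σ²/τ² = 0.5.
β̂_MAP = 113 / (54 + 0.5) = 113/54.5 ≈ 2.073.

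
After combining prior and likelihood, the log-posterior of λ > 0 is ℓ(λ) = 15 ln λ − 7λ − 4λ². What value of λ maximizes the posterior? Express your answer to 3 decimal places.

λ̂_MAP = 1.000

ℓ'(λ) = 15/λ − 7 − 8λ. Setting this to zero and multiplying by λ: 8λ² + 7λ − 15 = 0.
λ = (−7 + √(7² + 4·8·15)) / (2·8) = (−7 + √529) / 16 = (−7 + 23)/16 = 1.
ℓ''(λ) = −15/λ² − 8 < 0, confirming a maximum.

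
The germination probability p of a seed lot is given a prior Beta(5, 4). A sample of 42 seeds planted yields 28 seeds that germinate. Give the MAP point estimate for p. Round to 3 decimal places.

Prior: Beta(5, 4).
Data: 28 successes in 42 trials. The binomial likelihood contributes p^28(1−p)^14, so the posterior is Beta(5+28, 4+14) = Beta(33, 18).
For Beta(a, b) with a, b > 1 the mode is (a−1)/(a+b−2) = 32/49 ≈ 0.653.

p̂_MAP = 0.653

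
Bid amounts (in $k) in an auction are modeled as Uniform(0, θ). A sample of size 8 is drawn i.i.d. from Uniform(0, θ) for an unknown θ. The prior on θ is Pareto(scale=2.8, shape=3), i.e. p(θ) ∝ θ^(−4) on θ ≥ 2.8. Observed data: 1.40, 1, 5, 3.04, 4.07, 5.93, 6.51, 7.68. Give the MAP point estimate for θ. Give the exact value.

θ̂_MAP = 7.68

The Uniform(0, θ) likelihood is θ^(−n) for θ ≥ max(xᵢ), zero otherwise. Here max(xᵢ) = 7.68.
Posterior ∝ θ^(−4) · θ^(−8) = θ^(−12) on θ ≥ max(2.8, 7.68) = 7.68.
This density is strictly decreasing in θ, so the posterior mode lies at the lower boundary of the support.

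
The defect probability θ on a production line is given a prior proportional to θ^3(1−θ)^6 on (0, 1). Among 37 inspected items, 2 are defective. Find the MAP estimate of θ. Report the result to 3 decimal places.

θ̂_MAP = 0.109

The prior density ∝ θ^3(1−θ)^6 is the kernel of Beta(4, 7).
Data: 2 successes in 37 trials. The binomial likelihood contributes θ^2(1−θ)^35, so the posterior is Beta(4+2, 7+35) = Beta(6, 42).
For Beta(a, b) with a, b > 1 the mode is (a−1)/(a+b−2) = 5/46 ≈ 0.109.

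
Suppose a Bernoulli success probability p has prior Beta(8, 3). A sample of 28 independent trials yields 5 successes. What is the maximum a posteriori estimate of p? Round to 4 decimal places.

Prior: Beta(8, 3).
Data: 5 successes in 28 trials. The binomial likelihood contributes p^5(1−p)^23, so the posterior is Beta(8+5, 3+23) = Beta(13, 26).
For Beta(a, b) with a, b > 1 the mode is (a−1)/(a+b−2) = 12/37 ≈ 0.3243.

p̂_MAP = 0.3243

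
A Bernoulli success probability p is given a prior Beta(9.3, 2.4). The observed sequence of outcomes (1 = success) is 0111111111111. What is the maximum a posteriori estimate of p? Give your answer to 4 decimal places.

p̂_MAP = 0.8943

Prior: Beta(9.3, 2.4).
Data: 12 successes in 13 trials (from the sequence). The binomial likelihood contributes p^12(1−p)^1, so the posterior is Beta(9.3+12, 2.4+1) = Beta(21.3, 3.4).
For Beta(a, b) with a, b > 1 the mode is (a−1)/(a+b−2) = 20.3/22.7 ≈ 0.8943.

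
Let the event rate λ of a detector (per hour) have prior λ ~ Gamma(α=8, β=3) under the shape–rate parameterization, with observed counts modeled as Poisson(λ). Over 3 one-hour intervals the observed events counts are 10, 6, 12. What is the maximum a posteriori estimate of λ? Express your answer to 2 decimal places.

Σxᵢ = 10+6+12 = 28, with n = 3.
Posterior ∝ λ^7e^(−3λ) · λ^28e^(−3λ) = λ^35e^(−6λ), i.e. Gamma(shape=36, rate=6).
The mode of a Gamma(a, b) with a ≥ 1 (shape–rate) is (a−1)/b = 35/6 ≈ 5.83.

λ̂_MAP = 5.83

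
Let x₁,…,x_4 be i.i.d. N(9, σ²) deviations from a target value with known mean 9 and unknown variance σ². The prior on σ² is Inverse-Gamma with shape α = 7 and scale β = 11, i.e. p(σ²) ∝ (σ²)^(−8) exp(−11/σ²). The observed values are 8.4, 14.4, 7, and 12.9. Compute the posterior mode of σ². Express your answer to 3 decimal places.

σ̂²_MAP = 3.537

Sum of squared deviations about the known mean: SS = (8.4−9)² + (14.4−9)² + (7−9)² + (12.9−9)² = 48.73.
The Normal likelihood contributes (σ²)^(−n/2) exp(−SS/(2σ²)), so the posterior is Inverse-Gamma(α + n/2, β + SS/2) = Inverse-Gamma(9, 35.365).
The mode of Inverse-Gamma(a, b) is b/(a+1) = 35.365/10 ≈ 3.537.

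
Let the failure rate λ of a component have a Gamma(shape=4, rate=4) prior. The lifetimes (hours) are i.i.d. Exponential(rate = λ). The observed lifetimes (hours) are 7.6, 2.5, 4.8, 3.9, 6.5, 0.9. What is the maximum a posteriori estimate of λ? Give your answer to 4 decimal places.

λ̂_MAP = 0.2980

The Exponential(rate=λ) likelihood is ∝ λ^n e^(−λΣtᵢ). Here n = 6 and Σtᵢ = 7.6 + 2.5 + 4.8 + 3.9 + 6.5 + 0.9 = 26.2.
Posterior ∝ λ^3e^(−4λ) · λ^6e^(−26.2λ) = λ^9e^(−30.2λ), i.e. Gamma(10, 30.2).
Mode = (a−1)/b = 9/30.2 ≈ 0.2980.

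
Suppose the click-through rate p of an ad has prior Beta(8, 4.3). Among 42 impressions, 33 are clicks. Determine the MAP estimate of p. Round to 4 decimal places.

p̂_MAP = 0.7648

Prior: Beta(8, 4.3).
Data: 33 successes in 42 trials. The binomial likelihood contributes p^33(1−p)^9, so the posterior is Beta(8+33, 4.3+9) = Beta(41, 13.3).
For Beta(a, b) with a, b > 1 the mode is (a−1)/(a+b−2) = 40/52.3 ≈ 0.7648.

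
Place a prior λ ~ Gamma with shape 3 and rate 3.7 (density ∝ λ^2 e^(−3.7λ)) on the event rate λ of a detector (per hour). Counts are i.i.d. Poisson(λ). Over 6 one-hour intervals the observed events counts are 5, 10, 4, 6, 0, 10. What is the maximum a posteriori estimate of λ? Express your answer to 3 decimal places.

Σxᵢ = 5+10+4+6+0+10 = 35, with n = 6.
Posterior ∝ λ^2e^(−3.7λ) · λ^35e^(−6λ) = λ^37e^(−9.7λ), i.e. Gamma(shape=38, rate=9.7).
The mode of a Gamma(a, b) with a ≥ 1 (shape–rate) is (a−1)/b = 37/9.7 ≈ 3.814.

λ̂_MAP = 3.814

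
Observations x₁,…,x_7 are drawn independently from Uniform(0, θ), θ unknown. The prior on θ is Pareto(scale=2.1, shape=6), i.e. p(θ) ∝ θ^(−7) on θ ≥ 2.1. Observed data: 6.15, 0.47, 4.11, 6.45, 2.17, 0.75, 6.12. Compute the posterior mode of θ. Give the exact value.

θ̂_MAP = 6.45

The Uniform(0, θ) likelihood is θ^(−n) for θ ≥ max(xᵢ), zero otherwise. Here max(xᵢ) = 6.45.
Posterior ∝ θ^(−7) · θ^(−7) = θ^(−14) on θ ≥ max(2.1, 6.45) = 6.45.
This density is strictly decreasing in θ, so the posterior mode lies at the lower boundary of the support.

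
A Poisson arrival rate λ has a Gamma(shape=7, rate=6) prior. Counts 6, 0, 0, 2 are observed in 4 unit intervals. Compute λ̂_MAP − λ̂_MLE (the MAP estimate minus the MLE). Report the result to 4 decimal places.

MAP − MLE = -0.6000

Σxᵢ = 8. Posterior is Gamma(15, 10); MAP = (15−1)/10 = 14/10 ≈ 1.40000.
MLE = x̄ = 8/4 ≈ 2.00000.
Difference = 14/10 − 8/4 = -3/5 ≈ -0.6000.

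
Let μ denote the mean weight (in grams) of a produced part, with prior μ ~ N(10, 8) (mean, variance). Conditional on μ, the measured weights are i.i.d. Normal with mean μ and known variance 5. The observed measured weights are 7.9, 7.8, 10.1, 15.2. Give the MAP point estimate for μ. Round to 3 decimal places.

n = 4; x̄ = (7.9 + 7.8 + 10.1 + 15.2)/4 = 41/4 = 10.25.
For a Normal prior and Normal likelihood with known variance, the posterior is Normal; its mode equals its mean, the precision-weighted average.
Prior precision 1/σ₀² = 1/8 = 0.125; data precision n/σ² = 4/5 = 0.8.
μ̂ = (0.125·10 + 0.8·10.25) / (0.125 + 0.8) = 9.45/0.925 = 378/37 ≈ 10.216.

μ̂_MAP = 10.216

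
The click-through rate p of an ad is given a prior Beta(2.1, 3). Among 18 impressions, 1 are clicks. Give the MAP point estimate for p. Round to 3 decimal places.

p̂_MAP = 0.100

Prior: Beta(2.1, 3).
Data: 1 success in 18 trials. The binomial likelihood contributes p(1−p)^17, so the posterior is Beta(2.1+1, 3+17) = Beta(3.1, 20).
For Beta(a, b) with a, b > 1 the mode is (a−1)/(a+b−2) = 2.1/21.1 ≈ 0.100.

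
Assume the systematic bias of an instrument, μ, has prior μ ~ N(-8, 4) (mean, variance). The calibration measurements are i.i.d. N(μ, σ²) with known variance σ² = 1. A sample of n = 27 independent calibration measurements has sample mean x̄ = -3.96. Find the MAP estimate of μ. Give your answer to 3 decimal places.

μ̂_MAP = -3.997

n = 27, x̄ = -3.96.
For a Normal prior and Normal likelihood with known variance, the posterior is Normal; its mode equals its mean, the precision-weighted average.
Prior precision 1/σ₀² = 1/4 = 0.25; data precision n/σ² = 27/1 = 27.
μ̂ = (0.25·(-8) + 27·(-3.96)) / (0.25 + 27) = (-108.92)/27.25 = -10892/2725 ≈ -3.997.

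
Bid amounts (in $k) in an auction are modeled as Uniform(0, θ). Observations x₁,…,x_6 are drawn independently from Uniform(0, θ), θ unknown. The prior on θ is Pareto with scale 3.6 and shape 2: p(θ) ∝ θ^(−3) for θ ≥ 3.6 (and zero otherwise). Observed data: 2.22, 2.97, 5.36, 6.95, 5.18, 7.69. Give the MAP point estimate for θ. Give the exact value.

θ̂_MAP = 7.69

The Uniform(0, θ) likelihood is θ^(−n) for θ ≥ max(xᵢ), zero otherwise. Here max(xᵢ) = 7.69.
Posterior ∝ θ^(−3) · θ^(−6) = θ^(−9) on θ ≥ max(3.6, 7.69) = 7.69.
This density is strictly decreasing in θ, so the posterior mode lies at the lower boundary of the support.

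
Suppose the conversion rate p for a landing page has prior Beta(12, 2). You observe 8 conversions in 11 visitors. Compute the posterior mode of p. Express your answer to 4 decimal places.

p̂_MAP = 0.8261

Prior: Beta(12, 2).
Data: 8 successes in 11 trials. The binomial likelihood contributes p^8(1−p)^3, so the posterior is Beta(12+8, 2+3) = Beta(20, 5).
For Beta(a, b) with a, b > 1 the mode is (a−1)/(a+b−2) = 19/23 ≈ 0.8261.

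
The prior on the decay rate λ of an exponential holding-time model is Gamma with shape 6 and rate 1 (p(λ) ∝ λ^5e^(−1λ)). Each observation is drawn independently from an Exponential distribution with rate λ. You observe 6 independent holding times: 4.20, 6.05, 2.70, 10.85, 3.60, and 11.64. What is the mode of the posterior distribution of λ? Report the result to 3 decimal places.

The Exponential(rate=λ) likelihood is ∝ λ^n e^(−λΣtᵢ). Here n = 6 and Σtᵢ = 4.20 + 6.05 + 2.70 + 10.85 + 3.60 + 11.64 = 39.04.
Posterior ∝ λ^5e^(−1λ) · λ^6e^(−39.04λ) = λ^11e^(−40.04λ), i.e. Gamma(12, 40.04).
Mode = (a−1)/b = 11/40.04 ≈ 0.275.

λ̂_MAP = 0.275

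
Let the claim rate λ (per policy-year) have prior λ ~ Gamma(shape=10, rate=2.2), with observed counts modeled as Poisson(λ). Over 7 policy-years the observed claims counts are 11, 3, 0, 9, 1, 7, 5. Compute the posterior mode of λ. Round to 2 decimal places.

λ̂_MAP = 4.89

Σxᵢ = 11+3+0+9+1+7+5 = 36, with n = 7.
Posterior ∝ λ^9e^(−2.2λ) · λ^36e^(−7λ) = λ^45e^(−9.2λ), i.e. Gamma(shape=46, rate=9.2).
The mode of a Gamma(a, b) with a ≥ 1 (shape–rate) is (a−1)/b = 45/9.2 ≈ 4.89.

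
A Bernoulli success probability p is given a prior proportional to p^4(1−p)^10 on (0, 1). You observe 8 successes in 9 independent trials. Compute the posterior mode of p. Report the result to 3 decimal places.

The prior density ∝ p^4(1−p)^10 is the kernel of Beta(5, 11).
Data: 8 successes in 9 trials. The binomial likelihood contributes p^8(1−p)^1, so the posterior is Beta(5+8, 11+1) = Beta(13, 12).
For Beta(a, b) with a, b > 1 the mode is (a−1)/(a+b−2) = 12/23 ≈ 0.522.

p̂_MAP = 0.522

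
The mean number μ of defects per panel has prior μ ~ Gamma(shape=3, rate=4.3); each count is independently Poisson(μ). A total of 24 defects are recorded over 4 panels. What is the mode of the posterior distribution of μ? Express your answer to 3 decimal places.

Σxᵢ = 24, n = 4.
Posterior ∝ μ^2e^(−4.3μ) · μ^24e^(−4μ) = μ^26e^(−8.3μ), i.e. Gamma(shape=27, rate=8.3).
The mode of a Gamma(a, b) with a ≥ 1 (shape–rate) is (a−1)/b = 26/8.3 ≈ 3.133.

μ̂_MAP = 3.133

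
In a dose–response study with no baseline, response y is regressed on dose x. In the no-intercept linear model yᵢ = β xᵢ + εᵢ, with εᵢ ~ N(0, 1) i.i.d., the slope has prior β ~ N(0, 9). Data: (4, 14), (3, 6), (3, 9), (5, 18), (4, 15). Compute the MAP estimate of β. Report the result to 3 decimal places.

log p(β | y) = −Σ(yᵢ − βxᵢ)²/(2·1) − β²/(2·9) + const.
Setting the derivative to zero: Σxᵢ(yᵢ − βxᵢ)/1 − β/9 = 0, so β = Σxᵢyᵢ / (Σxᵢ² + σ²/τ²).
Σxᵢyᵢ = 4·14 + 3·6 + 3·9 + 5·18 + 4·15 = 251; Σxᵢ² = 75; σ²/τ² = 1/9.
β̂_MAP = 251 / (75 + 1/9) = 251/(676/9) = 2259/676 ≈ 3.342.

β̂_MAP = 3.342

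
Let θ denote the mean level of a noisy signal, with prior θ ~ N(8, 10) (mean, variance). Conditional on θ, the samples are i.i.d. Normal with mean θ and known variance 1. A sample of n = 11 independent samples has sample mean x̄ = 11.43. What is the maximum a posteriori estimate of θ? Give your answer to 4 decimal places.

n = 11, x̄ = 11.43.
For a Normal prior and Normal likelihood with known variance, the posterior is Normal; its mode equals its mean, the precision-weighted average.
Prior precision 1/σ₀² = 1/10 = 0.1; data precision n/σ² = 11/1 = 11.
θ̂ = (0.1·8 + 11·11.43) / (0.1 + 11) = 126.53/11.1 = 12653/1110 ≈ 11.3991.

θ̂_MAP = 11.3991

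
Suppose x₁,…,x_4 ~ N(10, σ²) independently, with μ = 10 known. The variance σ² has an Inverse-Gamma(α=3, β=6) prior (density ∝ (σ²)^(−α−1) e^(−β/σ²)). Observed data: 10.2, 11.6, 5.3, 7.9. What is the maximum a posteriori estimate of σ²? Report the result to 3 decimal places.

Sum of squared deviations about the known mean: SS = (10.2−10)² + (11.6−10)² + (5.3−10)² + (7.9−10)² = 29.1.
The Normal likelihood contributes (σ²)^(−n/2) exp(−SS/(2σ²)), so the posterior is Inverse-Gamma(α + n/2, β + SS/2) = Inverse-Gamma(5, 20.55).
The mode of Inverse-Gamma(a, b) is b/(a+1) = 20.55/6 ≈ 3.425.

σ̂²_MAP = 3.425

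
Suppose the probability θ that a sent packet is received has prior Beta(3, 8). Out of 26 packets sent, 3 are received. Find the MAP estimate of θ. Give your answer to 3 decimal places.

Prior: Beta(3, 8).
Data: 3 successes in 26 trials. The binomial likelihood contributes θ^3(1−θ)^23, so the posterior is Beta(3+3, 8+23) = Beta(6, 31).
For Beta(a, b) with a, b > 1 the mode is (a−1)/(a+b−2) = 5/35 ≈ 0.143.

θ̂_MAP = 0.143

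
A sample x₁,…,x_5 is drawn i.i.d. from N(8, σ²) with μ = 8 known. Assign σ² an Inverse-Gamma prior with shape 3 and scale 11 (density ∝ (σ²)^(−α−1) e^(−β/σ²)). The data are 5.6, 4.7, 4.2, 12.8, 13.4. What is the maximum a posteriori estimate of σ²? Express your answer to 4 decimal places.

σ̂²_MAP = 8.0992

Sum of squared deviations about the known mean: SS = (5.6−8)² + (4.7−8)² + (4.2−8)² + (12.8−8)² + (13.4−8)² = 83.29.
The Normal likelihood contributes (σ²)^(−n/2) exp(−SS/(2σ²)), so the posterior is Inverse-Gamma(α + n/2, β + SS/2) = Inverse-Gamma(5.5, 52.645).
The mode of Inverse-Gamma(a, b) is b/(a+1) = 52.645/6.5 ≈ 8.0992.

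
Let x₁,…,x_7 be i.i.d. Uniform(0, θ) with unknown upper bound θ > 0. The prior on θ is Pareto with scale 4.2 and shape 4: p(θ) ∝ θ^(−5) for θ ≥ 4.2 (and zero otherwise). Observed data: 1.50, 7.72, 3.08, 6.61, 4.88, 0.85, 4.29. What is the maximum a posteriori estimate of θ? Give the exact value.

The Uniform(0, θ) likelihood is θ^(−n) for θ ≥ max(xᵢ), zero otherwise. Here max(xᵢ) = 7.72.
Posterior ∝ θ^(−5) · θ^(−7) = θ^(−12) on θ ≥ max(4.2, 7.72) = 7.72.
This density is strictly decreasing in θ, so the posterior mode lies at the lower boundary of the support.

θ̂_MAP = 7.72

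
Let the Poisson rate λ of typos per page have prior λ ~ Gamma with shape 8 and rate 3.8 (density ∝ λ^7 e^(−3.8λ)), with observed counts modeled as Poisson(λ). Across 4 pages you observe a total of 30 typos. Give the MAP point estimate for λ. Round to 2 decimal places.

λ̂_MAP = 4.74

Σxᵢ = 30, n = 4.
Posterior ∝ λ^7e^(−3.8λ) · λ^30e^(−4λ) = λ^37e^(−7.8λ), i.e. Gamma(shape=38, rate=7.8).
The mode of a Gamma(a, b) with a ≥ 1 (shape–rate) is (a−1)/b = 37/7.8 ≈ 4.74.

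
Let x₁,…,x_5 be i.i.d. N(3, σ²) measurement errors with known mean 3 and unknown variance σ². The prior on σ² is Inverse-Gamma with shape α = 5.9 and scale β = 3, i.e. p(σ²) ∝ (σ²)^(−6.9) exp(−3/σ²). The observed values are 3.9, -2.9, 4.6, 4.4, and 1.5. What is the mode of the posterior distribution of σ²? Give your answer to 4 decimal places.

Sum of squared deviations about the known mean: SS = (3.9−3)² + (-2.9−3)² + (4.6−3)² + (4.4−3)² + (1.5−3)² = 42.39.
The Normal likelihood contributes (σ²)^(−n/2) exp(−SS/(2σ²)), so the posterior is Inverse-Gamma(α + n/2, β + SS/2) = Inverse-Gamma(8.4, 24.195).
The mode of Inverse-Gamma(a, b) is b/(a+1) = 24.195/9.4 ≈ 2.5739.

σ̂²_MAP = 2.5739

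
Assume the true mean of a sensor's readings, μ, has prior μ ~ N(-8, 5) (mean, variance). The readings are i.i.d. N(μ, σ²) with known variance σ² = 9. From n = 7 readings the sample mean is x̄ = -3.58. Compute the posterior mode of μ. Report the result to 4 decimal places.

μ̂_MAP = -4.4841

n = 7, x̄ = -3.58.
For a Normal prior and Normal likelihood with known variance, the posterior is Normal; its mode equals its mean, the precision-weighted average.
Prior precision 1/σ₀² = 1/5 = 0.2; data precision n/σ² = 7/9.
μ̂ = (0.2·(-8) + (7/9)·(-3.58)) / (0.2 + 7/9) = (-1973/450)/(44/45) = -1973/440 ≈ -4.4841.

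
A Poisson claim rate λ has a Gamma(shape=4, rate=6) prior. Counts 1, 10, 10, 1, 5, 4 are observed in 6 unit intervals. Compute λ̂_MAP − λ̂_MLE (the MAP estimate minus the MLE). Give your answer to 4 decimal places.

MAP − MLE = -2.3333

Σxᵢ = 31. Posterior is Gamma(35, 12); MAP = (35−1)/12 = 34/12 ≈ 2.83333.
MLE = x̄ = 31/6 ≈ 5.16667.
Difference = 34/12 − 31/6 = -7/3 ≈ -2.3333.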